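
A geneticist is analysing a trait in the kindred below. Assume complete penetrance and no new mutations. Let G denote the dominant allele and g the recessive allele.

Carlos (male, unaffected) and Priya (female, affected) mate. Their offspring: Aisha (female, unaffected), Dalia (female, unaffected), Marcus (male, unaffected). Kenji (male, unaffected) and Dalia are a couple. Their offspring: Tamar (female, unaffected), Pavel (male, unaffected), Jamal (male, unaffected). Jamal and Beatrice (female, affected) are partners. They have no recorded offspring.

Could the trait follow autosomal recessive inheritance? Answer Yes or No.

Yes

A consistent assignment under autosomal recessive exists: Carlos GG, Priya gg, Aisha Gg, Dalia Gg, Marcus Gg, Kenji GG, Tamar GG, Pavel GG, Jamal GG, Beatrice gg.
In this assignment every recorded phenotype matches its genotype and every non-founder's genotype is obtainable from its parents' genotypes, so the pedigree is consistent.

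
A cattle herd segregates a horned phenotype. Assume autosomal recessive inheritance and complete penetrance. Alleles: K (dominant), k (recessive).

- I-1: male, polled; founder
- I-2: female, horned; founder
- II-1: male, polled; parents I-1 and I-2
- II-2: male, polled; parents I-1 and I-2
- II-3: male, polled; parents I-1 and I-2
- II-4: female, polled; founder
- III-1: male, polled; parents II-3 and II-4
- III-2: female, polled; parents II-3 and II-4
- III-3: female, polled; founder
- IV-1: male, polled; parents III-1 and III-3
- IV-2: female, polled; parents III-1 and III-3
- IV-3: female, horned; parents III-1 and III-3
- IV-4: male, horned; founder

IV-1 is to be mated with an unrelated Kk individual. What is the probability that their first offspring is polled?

5/6

III-1 is polled so carries K and passed k to IV-3 (kk), so III-1 is Kk.
III-3 is polled so carries K and passed k to IV-3 (kk), so III-3 is Kk.
IV-1 is a polled offspring of III-1 (Kk) × III-3 (Kk), whose cross gives 1/4 KK : 1/2 Kk : 1/4 kk; conditioning on being polled, IV-1 is KK with probability 1/3, Kk with probability 2/3.
Summing over parental genotype combinations, P(offspring is polled) = 1/3·1 + 2/3·3/4 = 5/6.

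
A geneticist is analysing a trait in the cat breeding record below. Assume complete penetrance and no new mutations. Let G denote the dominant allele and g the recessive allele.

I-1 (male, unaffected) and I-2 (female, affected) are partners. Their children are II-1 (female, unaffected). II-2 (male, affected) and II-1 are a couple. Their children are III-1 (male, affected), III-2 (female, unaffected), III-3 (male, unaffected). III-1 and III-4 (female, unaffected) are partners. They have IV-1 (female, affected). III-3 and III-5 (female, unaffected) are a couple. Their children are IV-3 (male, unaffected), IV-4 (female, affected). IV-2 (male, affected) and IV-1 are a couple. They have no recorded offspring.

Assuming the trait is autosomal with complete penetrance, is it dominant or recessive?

recessive

III-3 and III-5 are both unaffected yet have an affected child IV-4. Under dominance, an affected child requires at least one affected parent, so the trait cannot be dominant.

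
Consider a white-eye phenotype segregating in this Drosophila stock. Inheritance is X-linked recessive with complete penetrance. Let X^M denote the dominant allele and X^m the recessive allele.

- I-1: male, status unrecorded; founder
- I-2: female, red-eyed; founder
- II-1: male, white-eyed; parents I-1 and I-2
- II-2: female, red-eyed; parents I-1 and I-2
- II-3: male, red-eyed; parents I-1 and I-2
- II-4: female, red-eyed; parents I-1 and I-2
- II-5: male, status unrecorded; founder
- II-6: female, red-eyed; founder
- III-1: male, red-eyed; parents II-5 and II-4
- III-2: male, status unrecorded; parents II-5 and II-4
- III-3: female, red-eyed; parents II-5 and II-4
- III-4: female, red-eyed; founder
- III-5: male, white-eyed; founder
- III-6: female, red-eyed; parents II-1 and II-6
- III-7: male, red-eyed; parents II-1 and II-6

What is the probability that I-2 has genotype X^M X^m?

1

I-2 is red-eyed so carries M and passed m to II-1 (X^m Y), so I-2 is X^M X^m, giving P(X^M X^m) = 1.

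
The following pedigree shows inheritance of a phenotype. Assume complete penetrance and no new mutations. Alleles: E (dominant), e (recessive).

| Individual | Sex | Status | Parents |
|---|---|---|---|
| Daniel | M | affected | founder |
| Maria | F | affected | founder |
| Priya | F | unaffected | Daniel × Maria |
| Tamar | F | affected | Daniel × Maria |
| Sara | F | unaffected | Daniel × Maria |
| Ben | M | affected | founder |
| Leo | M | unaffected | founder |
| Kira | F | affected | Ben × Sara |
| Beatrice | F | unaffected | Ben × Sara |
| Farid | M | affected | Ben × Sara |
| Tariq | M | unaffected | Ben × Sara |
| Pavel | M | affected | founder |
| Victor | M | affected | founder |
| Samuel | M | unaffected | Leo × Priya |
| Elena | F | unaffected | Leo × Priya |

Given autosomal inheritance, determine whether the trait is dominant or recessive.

Daniel and Maria are both affected yet have an unaffected child Priya. Under a recessive model two affected parents are homozygous and every child would be affected, so the trait cannot be recessive.

dominant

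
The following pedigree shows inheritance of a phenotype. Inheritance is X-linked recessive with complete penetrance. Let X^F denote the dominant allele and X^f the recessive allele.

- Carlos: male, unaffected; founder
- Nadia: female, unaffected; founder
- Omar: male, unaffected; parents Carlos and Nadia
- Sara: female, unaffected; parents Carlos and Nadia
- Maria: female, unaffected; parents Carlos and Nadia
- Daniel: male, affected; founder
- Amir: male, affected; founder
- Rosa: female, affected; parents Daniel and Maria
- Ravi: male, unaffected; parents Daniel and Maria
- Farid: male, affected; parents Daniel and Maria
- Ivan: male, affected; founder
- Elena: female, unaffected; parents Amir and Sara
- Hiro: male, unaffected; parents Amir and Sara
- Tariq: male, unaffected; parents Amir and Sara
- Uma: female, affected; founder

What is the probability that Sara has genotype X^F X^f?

1/9

Carlos is unaffected, so Carlos is X^F Y.
Nadia is unaffected so carries F and passed f to Maria (X^F X^f, whose F came from Carlos), so Nadia is X^F X^f.
Their cross gives offspring ratios 1/2 X^F X^F : 1/2 X^F X^f. Conditioning on Sara being unaffected, P(X^F X^f) = 1/2 / 1 = 1/2 before taking Sara's own offspring into account.
Amir is affected, so Amir is X^f Y.
Now use Sara's offspring. Probability of each recorded status — unaffected daughter Elena: 1/2 if Sara is X^F X^f, 1 if X^F X^F; unaffected son Hiro: 1/2 if Sara is X^F X^f, 1 if X^F X^F; unaffected son Tariq: 1/2 if Sara is X^F X^f, 1 if X^F X^F.
Bayes: P(X^F X^f) = 1/2·1/8 / (1/2·1/8 + 1/2·1) = 1/9.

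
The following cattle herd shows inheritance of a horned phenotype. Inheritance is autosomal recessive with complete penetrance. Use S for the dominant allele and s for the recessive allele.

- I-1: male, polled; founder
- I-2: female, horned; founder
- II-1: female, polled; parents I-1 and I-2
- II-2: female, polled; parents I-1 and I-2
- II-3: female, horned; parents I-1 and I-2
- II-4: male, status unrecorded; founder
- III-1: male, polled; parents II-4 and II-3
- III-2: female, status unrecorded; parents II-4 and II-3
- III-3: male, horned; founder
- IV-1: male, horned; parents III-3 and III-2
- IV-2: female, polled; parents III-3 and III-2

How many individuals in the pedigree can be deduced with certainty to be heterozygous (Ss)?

6

Obligate heterozygotes: I-1 is polled so carries S and passed s to II-3 (ss), so I-1 is Ss; II-1 is polled so carries S and received s from I-2 (ss), so II-1 is Ss; II-2 is polled so carries S and received s from I-2 (ss), so II-2 is Ss; III-1 is polled so carries S and received s from II-3 (ss), so III-1 is Ss; III-2 passed S to IV-2 (Ss, whose s came from III-3) and received s from II-3 (ss), so III-2 is Ss; IV-2 is polled so carries S and received s from III-3 (ss), so IV-2 is Ss.
Every other individual is either homozygous by phenotype or has at least one consistent homozygous assignment, so the count is 6.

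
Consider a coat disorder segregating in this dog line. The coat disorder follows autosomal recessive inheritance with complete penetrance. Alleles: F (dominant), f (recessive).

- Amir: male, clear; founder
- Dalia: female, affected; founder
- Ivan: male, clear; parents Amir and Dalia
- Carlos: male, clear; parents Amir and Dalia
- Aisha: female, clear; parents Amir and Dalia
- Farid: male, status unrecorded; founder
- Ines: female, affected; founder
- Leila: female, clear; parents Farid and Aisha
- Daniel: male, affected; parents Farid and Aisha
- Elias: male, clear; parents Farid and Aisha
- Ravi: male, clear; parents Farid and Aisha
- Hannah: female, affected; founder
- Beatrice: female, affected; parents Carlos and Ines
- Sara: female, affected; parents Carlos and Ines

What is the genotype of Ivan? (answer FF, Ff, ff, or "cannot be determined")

From phenotype alone, Ivan is FF or Ff.
Ivan is clear so carries F and received f from Dalia (ff), so Ivan is Ff.

Ff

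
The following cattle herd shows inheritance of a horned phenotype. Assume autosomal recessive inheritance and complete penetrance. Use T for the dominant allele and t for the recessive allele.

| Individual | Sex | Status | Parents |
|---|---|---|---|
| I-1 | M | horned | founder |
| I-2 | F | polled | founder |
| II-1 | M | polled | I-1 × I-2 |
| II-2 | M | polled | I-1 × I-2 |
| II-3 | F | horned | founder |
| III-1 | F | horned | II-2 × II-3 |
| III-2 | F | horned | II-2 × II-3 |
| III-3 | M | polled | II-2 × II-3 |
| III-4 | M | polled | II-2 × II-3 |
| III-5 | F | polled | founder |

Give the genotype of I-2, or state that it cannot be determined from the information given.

cannot be determined

I-2's phenotype allows TT or Tt, and no parent or child forces a single allele at both positions; consistent genotype assignments exist with I-2 as TT or Tt.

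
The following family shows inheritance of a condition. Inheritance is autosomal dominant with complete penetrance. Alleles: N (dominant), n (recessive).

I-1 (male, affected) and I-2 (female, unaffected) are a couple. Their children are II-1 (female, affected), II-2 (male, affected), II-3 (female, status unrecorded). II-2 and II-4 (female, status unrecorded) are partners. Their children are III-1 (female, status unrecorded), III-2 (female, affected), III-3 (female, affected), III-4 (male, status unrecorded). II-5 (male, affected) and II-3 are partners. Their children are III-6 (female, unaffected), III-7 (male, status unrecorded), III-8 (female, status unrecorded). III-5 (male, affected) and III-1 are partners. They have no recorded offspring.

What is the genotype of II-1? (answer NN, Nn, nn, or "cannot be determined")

From phenotype alone, II-1 is NN or Nn.
II-1 is affected so carries N and received n from I-2 (nn), so II-1 is Nn.

Nn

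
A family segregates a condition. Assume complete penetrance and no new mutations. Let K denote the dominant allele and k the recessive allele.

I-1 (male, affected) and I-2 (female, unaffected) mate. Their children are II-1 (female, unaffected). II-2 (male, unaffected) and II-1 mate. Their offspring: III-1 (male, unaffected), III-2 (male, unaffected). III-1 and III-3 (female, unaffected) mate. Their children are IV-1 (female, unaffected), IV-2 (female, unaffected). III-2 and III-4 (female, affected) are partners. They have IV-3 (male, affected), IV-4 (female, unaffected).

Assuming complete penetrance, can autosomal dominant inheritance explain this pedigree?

Yes

A consistent assignment under autosomal dominant exists: I-1 Kk, I-2 kk, II-1 kk, II-2 kk, III-1 kk, III-2 kk, III-3 kk, III-4 Kk, IV-1 kk, IV-2 kk, IV-3 Kk, IV-4 kk.
In this assignment every recorded phenotype matches its genotype and every non-founder's genotype is obtainable from its parents' genotypes, so the pedigree is consistent.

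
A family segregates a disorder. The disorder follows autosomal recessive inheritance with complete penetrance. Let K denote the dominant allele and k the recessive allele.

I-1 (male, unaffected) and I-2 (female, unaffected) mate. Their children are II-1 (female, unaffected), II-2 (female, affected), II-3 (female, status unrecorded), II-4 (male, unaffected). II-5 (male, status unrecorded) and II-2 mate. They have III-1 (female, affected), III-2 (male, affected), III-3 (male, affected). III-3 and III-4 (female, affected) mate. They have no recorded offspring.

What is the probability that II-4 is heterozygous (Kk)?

I-1 is unaffected so carries K and passed k to II-2 (kk), so I-1 is Kk.
I-2 is unaffected so carries K and passed k to II-2 (kk), so I-2 is Kk.
Their cross gives offspring ratios 1/4 KK : 1/2 Kk : 1/4 kk. Conditioning on II-4 being unaffected, P(Kk) = 1/2 / 3/4 = 2/3.

2/3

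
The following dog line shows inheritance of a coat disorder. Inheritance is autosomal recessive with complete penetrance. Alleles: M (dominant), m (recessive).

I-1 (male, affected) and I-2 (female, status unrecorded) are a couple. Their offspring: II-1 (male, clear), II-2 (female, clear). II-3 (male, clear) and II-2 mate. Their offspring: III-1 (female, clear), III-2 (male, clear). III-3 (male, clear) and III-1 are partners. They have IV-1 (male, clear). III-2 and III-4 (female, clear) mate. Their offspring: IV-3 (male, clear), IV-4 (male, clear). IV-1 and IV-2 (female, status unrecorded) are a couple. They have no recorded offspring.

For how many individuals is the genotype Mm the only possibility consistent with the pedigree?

Obligate heterozygotes: II-1 is clear so carries M and received m from I-1 (mm), so II-1 is Mm; II-2 is clear so carries M and received m from I-1 (mm), so II-2 is Mm.
Every other individual is either homozygous by phenotype or has at least one consistent homozygous assignment, so the count is 2.

2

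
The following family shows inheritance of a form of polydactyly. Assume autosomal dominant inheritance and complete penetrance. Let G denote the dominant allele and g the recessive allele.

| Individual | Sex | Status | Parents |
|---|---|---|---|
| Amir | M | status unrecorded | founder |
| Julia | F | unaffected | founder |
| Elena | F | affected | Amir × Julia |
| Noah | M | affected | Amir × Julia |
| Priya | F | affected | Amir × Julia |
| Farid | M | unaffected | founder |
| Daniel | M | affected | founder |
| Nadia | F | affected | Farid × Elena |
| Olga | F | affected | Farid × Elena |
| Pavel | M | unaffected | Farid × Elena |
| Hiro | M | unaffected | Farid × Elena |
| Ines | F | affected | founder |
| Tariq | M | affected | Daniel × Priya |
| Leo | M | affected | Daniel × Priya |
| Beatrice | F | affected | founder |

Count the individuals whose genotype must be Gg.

Obligate heterozygotes: Elena is affected so carries G and received g from Julia (gg), so Elena is Gg; Noah is affected so carries G and received g from Julia (gg), so Noah is Gg; Priya is affected so carries G and received g from Julia (gg), so Priya is Gg; Nadia is affected so carries G and received g from Farid (gg), so Nadia is Gg; Olga is affected so carries G and received g from Farid (gg), so Olga is Gg.
Every other individual is either homozygous by phenotype or has at least one consistent homozygous assignment, so the count is 5.

5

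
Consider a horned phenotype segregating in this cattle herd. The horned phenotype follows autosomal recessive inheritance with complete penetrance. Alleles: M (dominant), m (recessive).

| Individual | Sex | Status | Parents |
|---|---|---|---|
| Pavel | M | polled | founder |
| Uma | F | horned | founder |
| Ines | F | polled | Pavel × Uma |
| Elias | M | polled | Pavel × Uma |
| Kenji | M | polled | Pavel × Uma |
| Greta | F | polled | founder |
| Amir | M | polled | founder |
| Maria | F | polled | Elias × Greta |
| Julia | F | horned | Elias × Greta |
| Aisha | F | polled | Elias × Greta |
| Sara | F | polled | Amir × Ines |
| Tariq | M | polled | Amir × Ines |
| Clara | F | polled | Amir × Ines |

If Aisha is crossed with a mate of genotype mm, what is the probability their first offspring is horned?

1/3

Elias is polled so carries M and received m from Uma (mm), so Elias is Mm.
Greta is polled so carries M and passed m to Julia (mm), so Greta is Mm.
Aisha is a polled offspring of Elias (Mm) × Greta (Mm), whose cross gives 1/4 MM : 1/2 Mm : 1/4 mm; conditioning on being polled, Aisha is MM with probability 1/3, Mm with probability 2/3.
Summing over parental genotype combinations, P(offspring is horned) = 2/3·1/2 = 1/3.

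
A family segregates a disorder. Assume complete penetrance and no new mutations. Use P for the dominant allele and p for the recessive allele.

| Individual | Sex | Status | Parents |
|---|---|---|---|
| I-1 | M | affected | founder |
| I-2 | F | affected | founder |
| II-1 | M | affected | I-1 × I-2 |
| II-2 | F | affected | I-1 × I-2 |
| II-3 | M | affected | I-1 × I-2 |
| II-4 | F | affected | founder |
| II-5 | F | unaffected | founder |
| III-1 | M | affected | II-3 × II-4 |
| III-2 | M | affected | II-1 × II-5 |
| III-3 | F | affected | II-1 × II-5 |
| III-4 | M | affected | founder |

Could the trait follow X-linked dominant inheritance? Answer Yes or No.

Under X-linked dominant, III-2 (affected, male) cannot arise from II-1 (affected) × II-5 (unaffected).

No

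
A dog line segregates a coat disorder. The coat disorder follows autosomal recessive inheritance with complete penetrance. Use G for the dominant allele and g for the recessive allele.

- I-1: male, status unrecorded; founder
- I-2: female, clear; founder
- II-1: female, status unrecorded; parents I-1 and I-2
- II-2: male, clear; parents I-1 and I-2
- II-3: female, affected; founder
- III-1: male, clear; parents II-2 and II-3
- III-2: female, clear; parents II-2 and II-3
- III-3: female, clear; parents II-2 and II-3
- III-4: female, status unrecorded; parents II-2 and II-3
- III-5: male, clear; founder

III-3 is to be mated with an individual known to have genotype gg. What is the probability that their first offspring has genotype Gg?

1/2

III-3 is clear so carries G and received g from II-3 (gg), so III-3 is Gg.
The cross gives 1/2 Gg : 1/2 gg, so P(offspring has genotype Gg) = 1/2.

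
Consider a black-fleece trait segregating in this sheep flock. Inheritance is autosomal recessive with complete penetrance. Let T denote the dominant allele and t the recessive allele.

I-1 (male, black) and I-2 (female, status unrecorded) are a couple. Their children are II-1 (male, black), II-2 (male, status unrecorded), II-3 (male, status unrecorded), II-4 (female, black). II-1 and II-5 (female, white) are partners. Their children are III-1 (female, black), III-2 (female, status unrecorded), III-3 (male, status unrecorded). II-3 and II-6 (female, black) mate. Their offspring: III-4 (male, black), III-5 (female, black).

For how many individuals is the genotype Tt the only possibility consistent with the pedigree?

1

Obligate heterozygotes: II-5 is white so carries T and passed t to III-1 (tt), so II-5 is Tt.
Every other individual is either homozygous by phenotype or has at least one consistent homozygous assignment, so the count is 1.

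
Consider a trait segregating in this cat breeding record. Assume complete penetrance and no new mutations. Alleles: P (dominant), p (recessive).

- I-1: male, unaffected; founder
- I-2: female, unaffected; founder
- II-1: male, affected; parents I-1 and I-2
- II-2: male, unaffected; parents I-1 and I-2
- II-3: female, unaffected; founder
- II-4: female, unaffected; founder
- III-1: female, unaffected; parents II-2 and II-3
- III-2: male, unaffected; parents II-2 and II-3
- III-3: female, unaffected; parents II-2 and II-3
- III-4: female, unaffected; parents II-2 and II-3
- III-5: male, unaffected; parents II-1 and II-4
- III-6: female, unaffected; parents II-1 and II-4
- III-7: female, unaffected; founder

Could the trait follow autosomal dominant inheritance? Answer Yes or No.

Under autosomal dominant, II-1 (affected, male) cannot arise from I-1 (unaffected) × I-2 (unaffected).

No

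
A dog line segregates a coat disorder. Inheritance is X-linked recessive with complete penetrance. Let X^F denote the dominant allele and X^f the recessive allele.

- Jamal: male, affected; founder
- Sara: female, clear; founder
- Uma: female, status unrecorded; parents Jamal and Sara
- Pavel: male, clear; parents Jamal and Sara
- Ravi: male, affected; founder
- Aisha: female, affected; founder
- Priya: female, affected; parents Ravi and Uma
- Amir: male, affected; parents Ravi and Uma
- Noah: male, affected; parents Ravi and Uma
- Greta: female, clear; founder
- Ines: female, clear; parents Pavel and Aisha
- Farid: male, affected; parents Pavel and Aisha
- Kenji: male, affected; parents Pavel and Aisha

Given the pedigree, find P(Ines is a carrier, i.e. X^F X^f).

1

Ines is clear so carries F and received f from Aisha (X^f X^f), so Ines is X^F X^f, giving P(X^F X^f) = 1.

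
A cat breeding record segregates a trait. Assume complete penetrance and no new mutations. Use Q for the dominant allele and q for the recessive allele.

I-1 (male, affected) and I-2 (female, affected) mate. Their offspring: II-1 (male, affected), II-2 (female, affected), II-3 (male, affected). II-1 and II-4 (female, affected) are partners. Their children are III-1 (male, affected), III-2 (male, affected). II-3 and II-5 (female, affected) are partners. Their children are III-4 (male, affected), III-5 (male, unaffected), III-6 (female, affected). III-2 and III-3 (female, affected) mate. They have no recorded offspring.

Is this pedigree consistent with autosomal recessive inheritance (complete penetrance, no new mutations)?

Under autosomal recessive, III-5 (unaffected, male) cannot arise from II-3 (affected) × II-5 (affected).

No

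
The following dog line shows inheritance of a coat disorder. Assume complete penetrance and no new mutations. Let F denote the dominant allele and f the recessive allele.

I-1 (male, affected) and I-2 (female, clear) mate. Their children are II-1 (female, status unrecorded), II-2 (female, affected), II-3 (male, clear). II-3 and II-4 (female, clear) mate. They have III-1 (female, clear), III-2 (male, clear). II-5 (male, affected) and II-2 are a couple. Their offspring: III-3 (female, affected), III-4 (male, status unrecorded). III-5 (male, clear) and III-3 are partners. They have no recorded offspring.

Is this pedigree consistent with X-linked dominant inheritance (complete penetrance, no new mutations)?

Yes

A consistent assignment under X-linked dominant exists: I-1 X^F Y, I-2 X^f X^f, II-1 X^F X^f, II-2 X^F X^f, II-3 X^f Y, II-4 X^f X^f, II-5 X^F Y, III-1 X^f X^f, III-2 X^f Y, III-3 X^F X^F, III-4 X^F Y, III-5 X^f Y.
In this assignment every recorded phenotype matches its genotype and every non-founder's genotype is obtainable from its parents' genotypes, so the pedigree is consistent.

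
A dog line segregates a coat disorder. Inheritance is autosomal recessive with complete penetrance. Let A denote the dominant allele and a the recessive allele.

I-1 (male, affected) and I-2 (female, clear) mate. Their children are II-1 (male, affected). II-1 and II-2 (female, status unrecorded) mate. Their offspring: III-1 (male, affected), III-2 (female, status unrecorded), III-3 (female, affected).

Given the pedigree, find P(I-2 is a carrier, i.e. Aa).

I-2 is clear so carries A and passed a to II-1 (aa), so I-2 is Aa, giving P(Aa) = 1.

1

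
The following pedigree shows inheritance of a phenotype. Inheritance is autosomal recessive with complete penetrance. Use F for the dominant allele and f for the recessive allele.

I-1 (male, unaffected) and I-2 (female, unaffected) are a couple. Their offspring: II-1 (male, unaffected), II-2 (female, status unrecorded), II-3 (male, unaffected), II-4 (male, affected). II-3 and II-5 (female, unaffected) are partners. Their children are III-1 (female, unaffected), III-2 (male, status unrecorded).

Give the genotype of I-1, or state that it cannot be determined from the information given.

Ff

From phenotype alone, I-1 is FF or Ff.
I-1 is unaffected so carries F and passed f to II-4 (ff), so I-1 is Ff.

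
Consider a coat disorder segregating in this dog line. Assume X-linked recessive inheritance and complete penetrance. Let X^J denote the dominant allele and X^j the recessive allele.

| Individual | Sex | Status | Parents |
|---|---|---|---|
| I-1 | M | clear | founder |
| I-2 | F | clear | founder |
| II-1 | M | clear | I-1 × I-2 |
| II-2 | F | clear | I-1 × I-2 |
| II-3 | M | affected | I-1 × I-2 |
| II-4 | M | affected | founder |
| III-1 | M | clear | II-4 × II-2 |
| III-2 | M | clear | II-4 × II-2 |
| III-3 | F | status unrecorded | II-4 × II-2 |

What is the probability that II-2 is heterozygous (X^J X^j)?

I-1 is clear, so I-1 is X^J Y.
I-2 is clear so carries J and passed j to II-3 (X^j Y), so I-2 is X^J X^j.
Their cross gives offspring ratios 1/2 X^J X^J : 1/2 X^J X^j. Conditioning on II-2 being clear, P(X^J X^j) = 1/2 / 1 = 1/2 before taking II-2's own offspring into account.
II-4 is affected, so II-4 is X^j Y.
Now use II-2's offspring. Probability of each recorded status — clear son III-1: 1/2 if II-2 is X^J X^j, 1 if X^J X^J; clear son III-2: 1/2 if II-2 is X^J X^j, 1 if X^J X^J. (III-3: equally likely either way, so uninformative.)
Bayes: P(X^J X^j) = 1/2·1/4 / (1/2·1/4 + 1/2·1) = 1/5.

1/5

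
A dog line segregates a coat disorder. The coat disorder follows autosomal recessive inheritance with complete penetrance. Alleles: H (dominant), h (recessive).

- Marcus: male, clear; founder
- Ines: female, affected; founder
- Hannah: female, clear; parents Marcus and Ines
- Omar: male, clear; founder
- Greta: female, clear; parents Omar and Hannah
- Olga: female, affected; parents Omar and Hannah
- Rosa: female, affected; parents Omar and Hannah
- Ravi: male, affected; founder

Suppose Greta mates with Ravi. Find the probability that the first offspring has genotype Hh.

2/3

Omar is clear so carries H and passed h to Olga (hh), so Omar is Hh.
Hannah is clear so carries H and received h from Ines (hh), so Hannah is Hh.
Greta is a clear offspring of Omar (Hh) × Hannah (Hh), whose cross gives 1/4 HH : 1/2 Hh : 1/4 hh; conditioning on being clear, Greta is HH with probability 1/3, Hh with probability 2/3.
Ravi is affected, so Ravi is hh.
Summing over parental genotype combinations, P(offspring has genotype Hh) = 1/3·1 + 2/3·1/2 = 2/3.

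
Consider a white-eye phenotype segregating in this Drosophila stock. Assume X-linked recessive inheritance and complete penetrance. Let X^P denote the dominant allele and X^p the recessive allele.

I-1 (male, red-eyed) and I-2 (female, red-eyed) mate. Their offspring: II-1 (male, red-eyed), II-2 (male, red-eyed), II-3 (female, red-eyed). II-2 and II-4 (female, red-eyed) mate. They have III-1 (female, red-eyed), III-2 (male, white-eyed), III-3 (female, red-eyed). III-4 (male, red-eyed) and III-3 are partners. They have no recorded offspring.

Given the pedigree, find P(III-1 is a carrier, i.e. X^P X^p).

II-2 is red-eyed, so II-2 is X^P Y.
II-4 is red-eyed so carries P and passed p to III-2 (X^p Y), so II-4 is X^P X^p.
Their cross gives offspring ratios 1/2 X^P X^P : 1/2 X^P X^p. Conditioning on III-1 being red-eyed, P(X^P X^p) = 1/2 / 1 = 1/2.

1/2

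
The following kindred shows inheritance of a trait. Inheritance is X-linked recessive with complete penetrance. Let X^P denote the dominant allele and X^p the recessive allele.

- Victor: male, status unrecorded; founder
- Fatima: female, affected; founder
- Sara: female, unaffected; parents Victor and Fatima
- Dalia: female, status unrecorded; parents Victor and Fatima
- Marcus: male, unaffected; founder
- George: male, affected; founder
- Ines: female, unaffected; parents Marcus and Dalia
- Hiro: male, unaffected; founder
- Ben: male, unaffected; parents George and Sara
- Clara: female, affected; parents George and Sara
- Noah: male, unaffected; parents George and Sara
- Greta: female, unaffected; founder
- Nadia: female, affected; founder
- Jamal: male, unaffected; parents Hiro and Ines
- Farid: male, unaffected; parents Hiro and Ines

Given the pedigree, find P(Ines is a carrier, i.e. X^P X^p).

Marcus is unaffected, so Marcus is X^P Y.
Dalia received P from Victor (X^P Y) and received p from Fatima (X^p X^p), so Dalia is X^P X^p.
Their cross gives offspring ratios 1/2 X^P X^P : 1/2 X^P X^p. Conditioning on Ines being unaffected, P(X^P X^p) = 1/2 / 1 = 1/2 before taking Ines's own offspring into account.
Hiro is unaffected, so Hiro is X^P Y.
Now use Ines's offspring. Probability of each recorded status — unaffected son Jamal: 1/2 if Ines is X^P X^p, 1 if X^P X^P; unaffected son Farid: 1/2 if Ines is X^P X^p, 1 if X^P X^P.
Bayes: P(X^P X^p) = 1/2·1/4 / (1/2·1/4 + 1/2·1) = 1/5.

1/5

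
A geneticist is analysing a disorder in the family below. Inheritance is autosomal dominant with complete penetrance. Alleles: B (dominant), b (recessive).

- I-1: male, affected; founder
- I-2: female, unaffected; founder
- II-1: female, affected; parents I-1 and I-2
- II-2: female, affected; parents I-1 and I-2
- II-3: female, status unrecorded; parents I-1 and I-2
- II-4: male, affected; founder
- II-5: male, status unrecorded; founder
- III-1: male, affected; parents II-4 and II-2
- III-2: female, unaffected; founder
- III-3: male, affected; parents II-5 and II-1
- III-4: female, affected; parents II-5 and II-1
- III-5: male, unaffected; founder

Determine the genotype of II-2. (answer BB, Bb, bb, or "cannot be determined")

From phenotype alone, II-2 is BB or Bb.
II-2 is affected so carries B and received b from I-2 (bb), so II-2 is Bb.

Bb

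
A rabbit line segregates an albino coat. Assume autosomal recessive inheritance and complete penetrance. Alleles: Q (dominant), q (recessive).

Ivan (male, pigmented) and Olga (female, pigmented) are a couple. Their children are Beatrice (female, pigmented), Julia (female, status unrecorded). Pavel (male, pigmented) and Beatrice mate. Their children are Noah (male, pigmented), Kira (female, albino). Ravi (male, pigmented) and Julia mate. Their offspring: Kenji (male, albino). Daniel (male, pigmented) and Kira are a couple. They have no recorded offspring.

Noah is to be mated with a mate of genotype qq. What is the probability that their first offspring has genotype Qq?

Pavel is pigmented so carries Q and passed q to Kira (qq), so Pavel is Qq.
Beatrice is pigmented so carries Q and passed q to Kira (qq), so Beatrice is Qq.
Noah is a pigmented offspring of Pavel (Qq) × Beatrice (Qq), whose cross gives 1/4 QQ : 1/2 Qq : 1/4 qq; conditioning on being pigmented, Noah is QQ with probability 1/3, Qq with probability 2/3.
Summing over parental genotype combinations, P(offspring has genotype Qq) = 1/3·1 + 2/3·1/2 = 2/3.

2/3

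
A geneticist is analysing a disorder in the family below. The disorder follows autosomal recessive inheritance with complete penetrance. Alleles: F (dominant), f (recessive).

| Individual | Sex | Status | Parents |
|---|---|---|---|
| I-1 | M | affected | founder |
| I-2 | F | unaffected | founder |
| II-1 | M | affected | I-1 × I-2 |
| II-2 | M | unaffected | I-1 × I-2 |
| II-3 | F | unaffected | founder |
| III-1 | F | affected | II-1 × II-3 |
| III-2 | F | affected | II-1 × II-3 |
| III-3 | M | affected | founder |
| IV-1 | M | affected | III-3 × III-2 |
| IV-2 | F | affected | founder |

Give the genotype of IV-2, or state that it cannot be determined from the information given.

ff

IV-2 is affected, so IV-2 is ff.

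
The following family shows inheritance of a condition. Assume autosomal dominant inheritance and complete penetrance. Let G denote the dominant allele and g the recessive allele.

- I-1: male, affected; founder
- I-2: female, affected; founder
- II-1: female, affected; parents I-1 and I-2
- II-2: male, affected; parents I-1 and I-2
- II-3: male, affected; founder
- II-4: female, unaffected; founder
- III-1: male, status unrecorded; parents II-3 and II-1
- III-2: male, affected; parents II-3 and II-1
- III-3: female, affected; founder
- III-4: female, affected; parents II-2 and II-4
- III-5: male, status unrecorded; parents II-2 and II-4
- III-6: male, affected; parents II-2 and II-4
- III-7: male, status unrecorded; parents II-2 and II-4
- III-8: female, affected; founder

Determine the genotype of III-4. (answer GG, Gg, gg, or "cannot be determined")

Gg

From phenotype alone, III-4 is GG or Gg.
III-4 is affected so carries G and received g from II-4 (gg), so III-4 is Gg.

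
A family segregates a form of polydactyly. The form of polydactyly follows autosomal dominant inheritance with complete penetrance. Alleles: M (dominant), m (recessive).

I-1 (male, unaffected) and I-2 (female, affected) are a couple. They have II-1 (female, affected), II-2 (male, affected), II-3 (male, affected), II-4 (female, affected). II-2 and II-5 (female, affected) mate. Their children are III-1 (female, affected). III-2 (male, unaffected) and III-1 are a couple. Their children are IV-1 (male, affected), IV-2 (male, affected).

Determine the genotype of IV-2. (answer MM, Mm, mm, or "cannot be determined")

Mm

From phenotype alone, IV-2 is MM or Mm.
IV-2 is affected so carries M and received m from III-2 (mm), so IV-2 is Mm.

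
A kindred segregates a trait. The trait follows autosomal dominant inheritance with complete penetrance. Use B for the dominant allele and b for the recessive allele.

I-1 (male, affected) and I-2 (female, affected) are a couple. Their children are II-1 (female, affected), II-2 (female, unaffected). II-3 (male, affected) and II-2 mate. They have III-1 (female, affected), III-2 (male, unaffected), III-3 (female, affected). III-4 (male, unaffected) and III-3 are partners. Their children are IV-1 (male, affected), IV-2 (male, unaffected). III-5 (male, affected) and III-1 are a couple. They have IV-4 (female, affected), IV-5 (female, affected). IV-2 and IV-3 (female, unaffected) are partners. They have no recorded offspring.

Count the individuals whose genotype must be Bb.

6

Obligate heterozygotes: I-1 is affected so carries B and passed b to II-2 (bb), so I-1 is Bb; I-2 is affected so carries B and passed b to II-2 (bb), so I-2 is Bb; II-3 is affected so carries B and passed b to III-2 (bb), so II-3 is Bb; III-1 is affected so carries B and received b from II-2 (bb), so III-1 is Bb; III-3 is affected so carries B and received b from II-2 (bb), so III-3 is Bb; IV-1 is affected so carries B and received b from III-4 (bb), so IV-1 is Bb.
Every other individual is either homozygous by phenotype or has at least one consistent homozygous assignment, so the count is 6.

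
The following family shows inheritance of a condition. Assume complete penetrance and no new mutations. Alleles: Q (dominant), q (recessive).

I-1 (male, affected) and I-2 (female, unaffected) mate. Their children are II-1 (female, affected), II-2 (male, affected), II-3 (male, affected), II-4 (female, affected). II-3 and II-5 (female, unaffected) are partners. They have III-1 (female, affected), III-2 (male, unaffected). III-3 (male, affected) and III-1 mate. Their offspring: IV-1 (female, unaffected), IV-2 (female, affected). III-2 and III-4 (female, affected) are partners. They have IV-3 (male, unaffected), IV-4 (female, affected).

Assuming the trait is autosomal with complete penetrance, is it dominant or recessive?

dominant

III-3 and III-1 are both affected yet have an unaffected child IV-1. Under a recessive model two affected parents are homozygous and every child would be affected, so the trait cannot be recessive.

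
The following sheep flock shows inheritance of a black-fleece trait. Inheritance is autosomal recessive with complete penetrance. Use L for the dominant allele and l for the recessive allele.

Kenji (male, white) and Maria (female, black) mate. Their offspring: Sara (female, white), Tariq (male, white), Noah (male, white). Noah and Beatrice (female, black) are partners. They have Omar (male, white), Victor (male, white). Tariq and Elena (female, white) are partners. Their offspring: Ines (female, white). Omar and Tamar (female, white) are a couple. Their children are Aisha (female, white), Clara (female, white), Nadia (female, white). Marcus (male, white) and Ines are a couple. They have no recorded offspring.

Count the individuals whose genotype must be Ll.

Obligate heterozygotes: Sara is white so carries L and received l from Maria (ll), so Sara is Ll; Tariq is white so carries L and received l from Maria (ll), so Tariq is Ll; Noah is white so carries L and received l from Maria (ll), so Noah is Ll; Omar is white so carries L and received l from Beatrice (ll), so Omar is Ll; Victor is white so carries L and received l from Beatrice (ll), so Victor is Ll.
Every other individual is either homozygous by phenotype or has at least one consistent homozygous assignment, so the count is 5.

5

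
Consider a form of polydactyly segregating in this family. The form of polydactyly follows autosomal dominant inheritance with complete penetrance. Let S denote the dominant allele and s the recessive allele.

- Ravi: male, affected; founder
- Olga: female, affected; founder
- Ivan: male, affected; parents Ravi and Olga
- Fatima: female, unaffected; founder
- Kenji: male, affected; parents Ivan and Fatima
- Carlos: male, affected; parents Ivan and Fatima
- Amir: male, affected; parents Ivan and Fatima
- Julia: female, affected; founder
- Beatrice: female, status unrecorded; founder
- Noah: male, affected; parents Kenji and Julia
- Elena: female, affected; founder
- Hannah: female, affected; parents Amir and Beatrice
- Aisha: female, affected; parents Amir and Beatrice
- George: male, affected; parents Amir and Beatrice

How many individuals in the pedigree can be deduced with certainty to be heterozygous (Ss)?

3

Obligate heterozygotes: Kenji is affected so carries S and received s from Fatima (ss), so Kenji is Ss; Carlos is affected so carries S and received s from Fatima (ss), so Carlos is Ss; Amir is affected so carries S and received s from Fatima (ss), so Amir is Ss.
Every other individual is either homozygous by phenotype or has at least one consistent homozygous assignment, so the count is 3.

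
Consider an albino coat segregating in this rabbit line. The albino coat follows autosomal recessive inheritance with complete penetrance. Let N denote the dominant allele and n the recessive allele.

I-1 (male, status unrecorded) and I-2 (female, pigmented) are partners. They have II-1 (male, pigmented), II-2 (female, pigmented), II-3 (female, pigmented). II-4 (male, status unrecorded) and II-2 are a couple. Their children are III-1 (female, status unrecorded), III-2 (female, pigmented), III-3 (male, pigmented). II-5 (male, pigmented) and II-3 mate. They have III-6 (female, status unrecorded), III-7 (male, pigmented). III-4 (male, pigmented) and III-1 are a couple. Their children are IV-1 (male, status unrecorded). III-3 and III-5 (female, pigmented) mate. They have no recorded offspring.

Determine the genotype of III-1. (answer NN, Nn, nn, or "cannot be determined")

cannot be determined

III-1's phenotype is unrecorded, and no parent or child forces a single allele at both positions; consistent genotype assignments exist with III-1 as NN or Nn or nn.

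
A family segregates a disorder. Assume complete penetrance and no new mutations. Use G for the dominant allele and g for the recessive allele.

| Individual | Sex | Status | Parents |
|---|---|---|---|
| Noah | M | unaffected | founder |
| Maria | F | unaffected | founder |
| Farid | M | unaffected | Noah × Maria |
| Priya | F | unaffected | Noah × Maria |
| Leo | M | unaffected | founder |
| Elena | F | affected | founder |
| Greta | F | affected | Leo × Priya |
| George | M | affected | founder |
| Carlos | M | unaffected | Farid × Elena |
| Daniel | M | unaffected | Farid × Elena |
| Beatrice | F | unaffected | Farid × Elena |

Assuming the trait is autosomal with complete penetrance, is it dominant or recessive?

Leo and Priya are both unaffected yet have an affected child Greta. Under dominance, an affected child requires at least one affected parent, so the trait cannot be dominant.

recessive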